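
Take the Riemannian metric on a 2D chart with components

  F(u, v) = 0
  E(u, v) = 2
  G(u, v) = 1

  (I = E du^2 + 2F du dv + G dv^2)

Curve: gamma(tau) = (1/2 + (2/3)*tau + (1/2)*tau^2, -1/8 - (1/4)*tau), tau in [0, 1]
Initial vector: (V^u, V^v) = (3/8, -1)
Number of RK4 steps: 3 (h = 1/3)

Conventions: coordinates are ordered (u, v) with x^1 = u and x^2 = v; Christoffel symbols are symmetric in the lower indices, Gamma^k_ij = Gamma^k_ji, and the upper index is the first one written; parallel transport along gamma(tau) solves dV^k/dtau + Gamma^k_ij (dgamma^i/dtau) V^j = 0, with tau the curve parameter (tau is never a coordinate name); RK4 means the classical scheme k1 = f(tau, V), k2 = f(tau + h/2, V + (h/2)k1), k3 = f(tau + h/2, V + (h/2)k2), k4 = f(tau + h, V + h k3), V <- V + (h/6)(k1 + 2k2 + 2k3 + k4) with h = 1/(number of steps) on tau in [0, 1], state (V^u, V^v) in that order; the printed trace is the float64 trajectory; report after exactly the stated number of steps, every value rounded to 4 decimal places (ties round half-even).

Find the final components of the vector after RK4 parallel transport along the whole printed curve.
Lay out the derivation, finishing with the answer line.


gamma'(tau) = (2/3 + tau, -1/4); f(tau, V)^k = -Gamma^k_ij(gamma(tau)) gamma'^i(tau) V^j; h = 1/3; intermediate values shown to 6 dp
curve data and Christoffel symbols at the stage parameters:
  tau = 0.000000: gamma = (0.500000, -0.125000), gamma' = (0.666667, -0.250000); Gamma_uuu = 0.000000, Gamma_uuv = 0.000000, Gamma_uvv = 0.000000, Gamma_vuu = 0.000000, Gamma_vuv = 0.000000, Gamma_vvv = 0.000000
  tau = 0.166667: gamma = (0.625000, -0.166667), gamma' = (0.833333, -0.250000); Gamma_uuu = 0.000000, Gamma_uuv = 0.000000, Gamma_uvv = 0.000000, Gamma_vuu = 0.000000, Gamma_vuv = 0.000000, Gamma_vvv = 0.000000
  tau = 0.333333: gamma = (0.777778, -0.208333), gamma' = (1.000000, -0.250000); Gamma_uuu = 0.000000, Gamma_uuv = 0.000000, Gamma_uvv = 0.000000, Gamma_vuu = 0.000000, Gamma_vuv = 0.000000, Gamma_vvv = 0.000000
  tau = 0.500000: gamma = (0.958333, -0.250000), gamma' = (1.166667, -0.250000); Gamma_uuu = 0.000000, Gamma_uuv = 0.000000, Gamma_uvv = 0.000000, Gamma_vuu = 0.000000, Gamma_vuv = 0.000000, Gamma_vvv = 0.000000
  tau = 0.666667: gamma = (1.166667, -0.291667), gamma' = (1.333333, -0.250000); Gamma_uuu = 0.000000, Gamma_uuv = 0.000000, Gamma_uvv = 0.000000, Gamma_vuu = 0.000000, Gamma_vuv = 0.000000, Gamma_vvv = 0.000000
  tau = 0.833333: gamma = (1.402778, -0.333333), gamma' = (1.500000, -0.250000); Gamma_uuu = 0.000000, Gamma_uuv = 0.000000, Gamma_uvv = 0.000000, Gamma_vuu = 0.000000, Gamma_vuv = 0.000000, Gamma_vvv = 0.000000
  tau = 1.000000: gamma = (1.666667, -0.375000), gamma' = (1.666667, -0.250000); Gamma_uuu = 0.000000, Gamma_uuv = 0.000000, Gamma_uvv = 0.000000, Gamma_vuu = 0.000000, Gamma_vuv = 0.000000, Gamma_vvv = 0.000000
step 0: V^u = 0.3750, V^v = -1.0000
step 1: k1 = (0.000000, 0.000000), k2 = (0.000000, 0.000000), k3 = (0.000000, 0.000000), k4 = (0.000000, 0.000000); V <- V + (h/6)(k1 + 2k2 + 2k3 + k4): V^u = 0.3750, V^v = -1.0000
step 2: k1 = (0.000000, 0.000000), k2 = (0.000000, 0.000000), k3 = (0.000000, 0.000000), k4 = (0.000000, 0.000000); V <- V + (h/6)(k1 + 2k2 + 2k3 + k4): V^u = 0.3750, V^v = -1.0000
step 3: k1 = (0.000000, 0.000000), k2 = (0.000000, 0.000000), k3 = (0.000000, 0.000000), k4 = (0.000000, 0.000000); V <- V + (h/6)(k1 + 2k2 + 2k3 + k4): V^u = 0.3750, V^v = -1.0000

Answer: V^u = 0.3750, V^v = -1.0000


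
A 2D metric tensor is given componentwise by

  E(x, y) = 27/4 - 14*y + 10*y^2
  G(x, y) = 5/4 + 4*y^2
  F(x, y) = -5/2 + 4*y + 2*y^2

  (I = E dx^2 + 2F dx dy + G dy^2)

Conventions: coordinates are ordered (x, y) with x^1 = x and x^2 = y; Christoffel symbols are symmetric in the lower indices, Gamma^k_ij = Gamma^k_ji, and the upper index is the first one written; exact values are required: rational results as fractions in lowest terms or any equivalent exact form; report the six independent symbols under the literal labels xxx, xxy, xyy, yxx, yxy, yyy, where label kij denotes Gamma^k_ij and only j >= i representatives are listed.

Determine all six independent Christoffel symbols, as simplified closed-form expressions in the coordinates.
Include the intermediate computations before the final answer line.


E = 27/4 - 14*y + 10*y^2; F = -5/2 + 4*y + 2*y^2; G = 5/4 + 4*y^2
Gamma^k_ij = (1/2) g^{kl} (d_i g_jl + d_j g_il - d_l g_ij), with g^inv = (1/(EG-F^2)) [[G, -F], [-F, E]]
first partials: E_x = 0, E_y = -14 + 20*y, F_x = 0, F_y = 4 + 4*y, G_x = 0, G_y = 8*y
D = EG - F^2 = 35/16 + (5/2)*y + (67/2)*y^2 - 72*y^3 + 36*y^4
expanded: Gamma^x_xx = (G E_x - 2F F_x + F E_y)/(2D), Gamma^x_xy = (G E_y - F G_x)/(2D), Gamma^x_yy = (2G F_y - G G_x - F G_y)/(2D), Gamma^y_xx = (2E F_x - E E_y - F E_x)/(2D), Gamma^y_xy = (E G_x - F E_y)/(2D), Gamma^y_yy = (E G_y - 2F F_y + F G_x)/(2D); substitute and cancel common factors

Answer: Gamma_xxx = (320*y^3 + 416*y^2 - 848*y + 280)/(576*y^4 - 1152*y^3 + 536*y^2 + 40*y + 35), Gamma_xxy = (640*y^3 - 448*y^2 + 200*y - 140)/(576*y^4 - 1152*y^3 + 536*y^2 + 40*y + 35), Gamma_xyy = (128*y^3 + 240*y + 80)/(576*y^4 - 1152*y^3 + 536*y^2 + 40*y + 35), Gamma_yxx = (-1600*y^3 + 3360*y^2 - 2648*y + 756)/(576*y^4 - 1152*y^3 + 536*y^2 + 40*y + 35), Gamma_yxy = (-320*y^3 - 416*y^2 + 848*y - 280)/(576*y^4 - 1152*y^3 + 536*y^2 + 40*y + 35), Gamma_yyy = (512*y^3 - 1280*y^2 + 336*y + 160)/(576*y^4 - 1152*y^3 + 536*y^2 + 40*y + 35)


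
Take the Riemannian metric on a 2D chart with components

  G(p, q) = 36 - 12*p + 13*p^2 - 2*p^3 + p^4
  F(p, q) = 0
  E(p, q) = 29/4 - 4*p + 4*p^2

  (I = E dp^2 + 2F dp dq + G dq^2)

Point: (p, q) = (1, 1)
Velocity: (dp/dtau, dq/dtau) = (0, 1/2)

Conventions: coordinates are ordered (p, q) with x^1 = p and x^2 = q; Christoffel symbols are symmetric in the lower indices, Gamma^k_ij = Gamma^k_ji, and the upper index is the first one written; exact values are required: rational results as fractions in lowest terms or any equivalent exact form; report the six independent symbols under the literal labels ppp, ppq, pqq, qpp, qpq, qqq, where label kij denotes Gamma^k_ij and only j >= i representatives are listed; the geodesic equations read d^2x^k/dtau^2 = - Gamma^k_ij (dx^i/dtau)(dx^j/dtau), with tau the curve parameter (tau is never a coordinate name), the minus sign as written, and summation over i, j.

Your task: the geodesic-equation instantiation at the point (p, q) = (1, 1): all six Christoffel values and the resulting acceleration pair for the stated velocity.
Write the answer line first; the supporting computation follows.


Answer: Gamma_ppp = 8/29, Gamma_ppq = 0, Gamma_pqq = -24/29, Gamma_qpp = 0, Gamma_qpq = 1/6, Gamma_qqq = 0; accelerations (d^2p/dtau^2, d^2q/dtau^2) = (6/29, 0)

E = 29/4, F = 0, G = 36 at the point
E_p = 4, E_q = 0, F_p = 0, F_q = 0, G_p = 12, G_q = 0
EG - F^2 = 261;  g^inv = (1/261) * [[36, 0], [0, 29/4]]
first-kind symbols [ij,l] = (1/2)(d_i g_jl + d_j g_il - d_l g_ij): [pp,p] = E_p/2 = 2, [pp,q] = F_p - E_q/2 = 0, [pq,p] = E_q/2 = 0, [pq,q] = G_p/2 = 6, [qq,p] = F_q - G_p/2 = -6, [qq,q] = G_q/2 = 0
Gamma^p_ij = (G*[ij,p] - F*[ij,q])/(EG - F^2), Gamma^q_ij = (E*[ij,q] - F*[ij,p])/(EG - F^2)
Gamma_ppp = 8/29, Gamma_ppq = 0, Gamma_pqq = -24/29, Gamma_qpp = 0, Gamma_qpq = 1/6, Gamma_qqq = 0
d^2p/dtau^2 = -(Gamma_ppp*(0)^2 + 2*Gamma_ppq*(0)*(1/2) + Gamma_pqq*(1/2)^2) = 6/29
d^2q/dtau^2 = -(Gamma_qpp*(0)^2 + 2*Gamma_qpq*(0)*(1/2) + Gamma_qqq*(1/2)^2) = 0


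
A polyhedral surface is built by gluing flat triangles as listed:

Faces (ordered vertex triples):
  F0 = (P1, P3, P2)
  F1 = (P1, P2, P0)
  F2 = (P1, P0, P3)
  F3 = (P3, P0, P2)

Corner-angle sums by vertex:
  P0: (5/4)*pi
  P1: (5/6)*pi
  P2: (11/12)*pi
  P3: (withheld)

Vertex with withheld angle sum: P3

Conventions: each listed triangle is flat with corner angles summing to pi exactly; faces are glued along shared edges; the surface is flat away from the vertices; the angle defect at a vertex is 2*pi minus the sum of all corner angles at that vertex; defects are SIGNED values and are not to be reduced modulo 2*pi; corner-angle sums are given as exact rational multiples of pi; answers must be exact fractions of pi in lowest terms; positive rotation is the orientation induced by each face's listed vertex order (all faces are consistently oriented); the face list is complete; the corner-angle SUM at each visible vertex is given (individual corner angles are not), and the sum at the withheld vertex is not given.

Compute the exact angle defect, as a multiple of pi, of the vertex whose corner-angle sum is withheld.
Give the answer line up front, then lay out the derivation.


Answer: defect(P3) = pi

V = 4, E = 6, F = 4; chi = V - E + F = 2
Gauss-Bonnet: total defect = 2*pi*chi = 4*pi; visible defects sum to 3*pi


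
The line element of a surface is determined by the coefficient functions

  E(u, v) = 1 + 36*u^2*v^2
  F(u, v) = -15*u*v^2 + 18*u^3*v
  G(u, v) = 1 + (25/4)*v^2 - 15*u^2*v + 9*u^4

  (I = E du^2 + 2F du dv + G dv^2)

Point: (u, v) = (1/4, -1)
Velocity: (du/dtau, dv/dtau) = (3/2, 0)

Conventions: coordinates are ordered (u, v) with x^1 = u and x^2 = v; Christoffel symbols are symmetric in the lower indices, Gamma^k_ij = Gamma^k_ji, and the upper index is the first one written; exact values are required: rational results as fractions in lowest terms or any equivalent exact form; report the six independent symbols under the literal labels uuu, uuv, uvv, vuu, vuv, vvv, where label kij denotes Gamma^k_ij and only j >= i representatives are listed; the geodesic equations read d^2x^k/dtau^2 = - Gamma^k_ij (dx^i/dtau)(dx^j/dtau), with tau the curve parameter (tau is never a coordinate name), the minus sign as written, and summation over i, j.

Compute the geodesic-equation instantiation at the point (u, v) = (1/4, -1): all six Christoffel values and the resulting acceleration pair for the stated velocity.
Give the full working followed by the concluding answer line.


E = 13/4, F = -129/32, G = 2105/256 at the point
E_u = 18, E_v = -9/2, F_u = -147/8, F_v = 249/32, G_u = 129/16, G_v = -215/16
EG - F^2 = 2681/256;  g^inv = (256/2681) * [[2105/256, 129/32], [129/32, 13/4]]
first-kind symbols [ij,l] = (1/2)(d_i g_jl + d_j g_il - d_l g_ij): [uu,u] = E_u/2 = 9, [uu,v] = F_u - E_v/2 = -129/8, [uv,u] = E_v/2 = -9/4, [uv,v] = G_u/2 = 129/32, [vv,u] = F_v - G_u/2 = 15/4, [vv,v] = G_v/2 = -215/32
Gamma^u_ij = (G*[ij,u] - F*[ij,v])/(EG - F^2), Gamma^v_ij = (E*[ij,v] - F*[ij,u])/(EG - F^2)
Gamma_uuu = 2304/2681, Gamma_uuv = -576/2681, Gamma_uvv = 960/2681, Gamma_vuu = -4128/2681, Gamma_vuv = 1032/2681, Gamma_vvv = -1720/2681
d^2u/dtau^2 = -(Gamma_uuu*(3/2)^2 + 2*Gamma_uuv*(3/2)*(0) + Gamma_uvv*(0)^2) = -5184/2681
d^2v/dtau^2 = -(Gamma_vuu*(3/2)^2 + 2*Gamma_vuv*(3/2)*(0) + Gamma_vvv*(0)^2) = 9288/2681

Answer: Gamma_uuu = 2304/2681, Gamma_uuv = -576/2681, Gamma_uvv = 960/2681, Gamma_vuu = -4128/2681, Gamma_vuv = 1032/2681, Gamma_vvv = -1720/2681; accelerations (d^2u/dtau^2, d^2v/dtau^2) = (-5184/2681, 9288/2681)


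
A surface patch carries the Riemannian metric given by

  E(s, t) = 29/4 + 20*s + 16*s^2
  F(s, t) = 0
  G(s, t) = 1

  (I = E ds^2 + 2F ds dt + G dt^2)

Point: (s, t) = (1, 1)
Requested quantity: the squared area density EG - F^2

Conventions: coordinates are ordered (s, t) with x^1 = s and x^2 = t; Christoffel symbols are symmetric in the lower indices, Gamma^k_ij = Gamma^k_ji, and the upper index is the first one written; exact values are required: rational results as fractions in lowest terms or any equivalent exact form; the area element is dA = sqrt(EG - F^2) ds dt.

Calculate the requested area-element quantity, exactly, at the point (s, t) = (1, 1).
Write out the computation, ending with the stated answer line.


E = 173/4, F = 0, G = 1; EG - F^2 = 173/4

Answer: EG - F^2 = 173/4


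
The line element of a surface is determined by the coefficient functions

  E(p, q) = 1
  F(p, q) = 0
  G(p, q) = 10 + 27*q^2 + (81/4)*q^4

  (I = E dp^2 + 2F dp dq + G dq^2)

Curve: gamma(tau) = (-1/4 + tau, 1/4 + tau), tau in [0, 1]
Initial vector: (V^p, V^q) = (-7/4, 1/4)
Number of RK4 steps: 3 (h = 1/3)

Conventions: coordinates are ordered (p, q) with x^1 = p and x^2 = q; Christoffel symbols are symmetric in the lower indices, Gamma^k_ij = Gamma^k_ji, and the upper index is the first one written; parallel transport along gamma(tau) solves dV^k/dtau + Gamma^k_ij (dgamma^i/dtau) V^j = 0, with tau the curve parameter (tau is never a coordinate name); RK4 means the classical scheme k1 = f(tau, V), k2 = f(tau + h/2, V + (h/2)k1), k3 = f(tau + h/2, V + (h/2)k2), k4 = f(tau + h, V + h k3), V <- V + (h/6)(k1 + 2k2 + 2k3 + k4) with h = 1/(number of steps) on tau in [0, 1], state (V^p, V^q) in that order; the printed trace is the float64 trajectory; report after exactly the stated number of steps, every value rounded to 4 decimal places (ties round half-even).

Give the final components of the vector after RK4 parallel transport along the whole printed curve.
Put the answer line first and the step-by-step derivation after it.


Answer: V^p = -1.7500, V^q = 0.0851

gamma'(tau) = (1, 1); f(tau, V)^k = -Gamma^k_ij(gamma(tau)) gamma'^i(tau) V^j; h = 1/3; intermediate values shown to 6 dp
curve data and Christoffel symbols at the stage parameters:
  tau = 0.000000: gamma = (-0.250000, 0.250000), gamma' = (1.000000, 1.000000); Gamma_ppp = 0.000000, Gamma_ppq = 0.000000, Gamma_pqq = 0.000000, Gamma_qpp = 0.000000, Gamma_qpq = 0.000000, Gamma_qqq = 0.627438
  tau = 0.166667: gamma = (-0.083333, 0.416667), gamma' = (1.000000, 1.000000); Gamma_ppp = 0.000000, Gamma_ppq = 0.000000, Gamma_pqq = 0.000000, Gamma_qpp = 0.000000, Gamma_qpq = 0.000000, Gamma_qqq = 0.926907
  tau = 0.333333: gamma = (0.083333, 0.583333), gamma' = (1.000000, 1.000000); Gamma_ppp = 0.000000, Gamma_ppq = 0.000000, Gamma_pqq = 0.000000, Gamma_qpp = 0.000000, Gamma_qpq = 0.000000, Gamma_qqq = 1.104812
  tau = 0.500000: gamma = (0.250000, 0.750000), gamma' = (1.000000, 1.000000); Gamma_ppp = 0.000000, Gamma_ppq = 0.000000, Gamma_pqq = 0.000000, Gamma_qpp = 0.000000, Gamma_qpq = 0.000000, Gamma_qqq = 1.181714
  tau = 0.666667: gamma = (0.416667, 0.916667), gamma' = (1.000000, 1.000000); Gamma_ppp = 0.000000, Gamma_ppq = 0.000000, Gamma_pqq = 0.000000, Gamma_qpp = 0.000000, Gamma_qpq = 0.000000, Gamma_qqq = 1.190697
  tau = 0.833333: gamma = (0.583333, 1.083333), gamma' = (1.000000, 1.000000); Gamma_ppp = 0.000000, Gamma_ppq = 0.000000, Gamma_pqq = 0.000000, Gamma_qpp = 0.000000, Gamma_qpq = 0.000000, Gamma_qqq = 1.160437
  tau = 1.000000: gamma = (0.750000, 1.250000), gamma' = (1.000000, 1.000000); Gamma_ppp = 0.000000, Gamma_ppq = 0.000000, Gamma_pqq = 0.000000, Gamma_qpp = 0.000000, Gamma_qpq = 0.000000, Gamma_qqq = 1.110460
step 0: V^p = -1.7500, V^q = 0.2500
step 1: k1 = (0.000000, -0.156859), k2 = (0.000000, -0.207494), k3 = (0.000000, -0.199672), k4 = (0.000000, -0.202670); V <- V + (h/6)(k1 + 2k2 + 2k3 + k4): V^p = -1.7500, V^q = 0.1848
step 2: k1 = (0.000000, -0.204153), k2 = (0.000000, -0.178155), k3 = (0.000000, -0.183276), k4 = (0.000000, -0.147282); V <- V + (h/6)(k1 + 2k2 + 2k3 + k4): V^p = -1.7500, V^q = 0.1251
step 3: k1 = (0.000000, -0.148959), k2 = (0.000000, -0.116364), k3 = (0.000000, -0.122668), k4 = (0.000000, -0.093515); V <- V + (h/6)(k1 + 2k2 + 2k3 + k4): V^p = -1.7500, V^q = 0.0851


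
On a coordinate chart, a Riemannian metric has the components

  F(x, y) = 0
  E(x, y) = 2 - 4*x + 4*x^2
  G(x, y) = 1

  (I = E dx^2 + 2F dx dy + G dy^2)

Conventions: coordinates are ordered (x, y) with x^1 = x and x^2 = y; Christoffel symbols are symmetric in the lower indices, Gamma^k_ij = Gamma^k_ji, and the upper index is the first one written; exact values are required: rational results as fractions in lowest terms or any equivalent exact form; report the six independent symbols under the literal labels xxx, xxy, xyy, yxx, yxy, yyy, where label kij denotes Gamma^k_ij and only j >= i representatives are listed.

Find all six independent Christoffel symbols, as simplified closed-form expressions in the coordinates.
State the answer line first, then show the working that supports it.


Answer: Gamma_xxx = (2*x - 1)/(2*x^2 - 2*x + 1), Gamma_xxy = 0, Gamma_xyy = 0, Gamma_yxx = 0, Gamma_yxy = 0, Gamma_yyy = 0

E = 2 - 4*x + 4*x^2; F = 0; G = 1
Gamma^k_ij = (1/2) g^{kl} (d_i g_jl + d_j g_il - d_l g_ij), with g^inv = (1/(EG-F^2)) [[G, -F], [-F, E]]
first partials: E_x = -4 + 8*x, E_y = 0, F_x = 0, F_y = 0, G_x = 0, G_y = 0
D = EG - F^2 = 2 - 4*x + 4*x^2
expanded: Gamma^x_xx = (G E_x - 2F F_x + F E_y)/(2D), Gamma^x_xy = (G E_y - F G_x)/(2D), Gamma^x_yy = (2G F_y - G G_x - F G_y)/(2D), Gamma^y_xx = (2E F_x - E E_y - F E_x)/(2D), Gamma^y_xy = (E G_x - F E_y)/(2D), Gamma^y_yy = (E G_y - 2F F_y + F G_x)/(2D); substitute and cancel common factors


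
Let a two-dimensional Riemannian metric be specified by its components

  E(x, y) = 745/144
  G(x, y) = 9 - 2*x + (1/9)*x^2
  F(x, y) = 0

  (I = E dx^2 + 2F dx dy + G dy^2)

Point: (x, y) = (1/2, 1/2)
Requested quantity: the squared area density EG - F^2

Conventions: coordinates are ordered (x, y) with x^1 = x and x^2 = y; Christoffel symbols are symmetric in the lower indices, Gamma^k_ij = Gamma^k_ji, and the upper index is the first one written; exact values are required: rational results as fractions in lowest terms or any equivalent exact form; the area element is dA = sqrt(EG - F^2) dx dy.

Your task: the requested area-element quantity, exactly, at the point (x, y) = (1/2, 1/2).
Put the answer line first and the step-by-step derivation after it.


Answer: EG - F^2 = 215305/5184

E = 745/144, F = 0, G = 289/36; EG - F^2 = 215305/5184


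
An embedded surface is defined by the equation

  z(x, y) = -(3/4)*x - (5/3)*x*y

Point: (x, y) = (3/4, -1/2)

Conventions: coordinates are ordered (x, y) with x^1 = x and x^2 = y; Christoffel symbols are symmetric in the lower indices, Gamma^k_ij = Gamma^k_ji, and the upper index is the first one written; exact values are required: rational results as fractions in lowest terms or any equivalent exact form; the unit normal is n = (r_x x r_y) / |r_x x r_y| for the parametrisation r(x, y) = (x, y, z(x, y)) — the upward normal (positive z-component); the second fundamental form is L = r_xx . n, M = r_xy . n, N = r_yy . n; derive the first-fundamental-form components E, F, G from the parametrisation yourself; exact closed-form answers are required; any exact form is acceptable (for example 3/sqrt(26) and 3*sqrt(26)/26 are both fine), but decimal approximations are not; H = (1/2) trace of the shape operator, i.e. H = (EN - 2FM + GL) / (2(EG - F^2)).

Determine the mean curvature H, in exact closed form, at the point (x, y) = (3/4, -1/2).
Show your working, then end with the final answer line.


z_x = 1/12, z_y = -5/4, z_xx = 0, z_xy = -5/3, z_yy = 0
E = 145/144, F = -5/48, G = 41/16; answer radicand W^2 = 185/72
unnormalised second-form numerators: l = 0, m = -5/3, n = 0; L = l/sqrt(185/72), and similarly M = m/sqrt(W^2), N = n/sqrt(W^2)
H = (E*n - 2*F*m + G*l) / (2*(EG - F^2)*sqrt(W^2)); E*n - 2*F*m + G*l = -25/72, EG - F^2 = 185/72, so H = (-5/74)/sqrt(185/72)

Answer: H = -3*sqrt(370)/1369


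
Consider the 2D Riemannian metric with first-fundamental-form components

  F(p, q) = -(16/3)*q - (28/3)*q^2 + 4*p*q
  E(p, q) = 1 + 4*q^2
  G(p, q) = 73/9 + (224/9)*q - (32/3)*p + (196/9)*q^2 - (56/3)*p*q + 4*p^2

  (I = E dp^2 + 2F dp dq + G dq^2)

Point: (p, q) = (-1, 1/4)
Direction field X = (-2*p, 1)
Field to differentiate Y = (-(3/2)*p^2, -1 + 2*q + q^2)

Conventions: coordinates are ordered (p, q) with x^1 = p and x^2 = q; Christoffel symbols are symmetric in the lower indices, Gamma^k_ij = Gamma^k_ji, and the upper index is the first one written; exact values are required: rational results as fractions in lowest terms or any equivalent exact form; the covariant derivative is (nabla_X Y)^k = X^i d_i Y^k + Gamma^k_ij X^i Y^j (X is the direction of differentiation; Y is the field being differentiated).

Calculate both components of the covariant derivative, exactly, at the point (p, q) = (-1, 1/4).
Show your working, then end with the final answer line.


E = 5/4, F = -35/12, G = 1261/36 at the point
E_p = 0, E_q = 2, F_p = 1, F_q = -14, G_p = -70/3, G_q = 490/9
EG - F^2 = 635/18;  g^inv = (18/635) * [[1261/36, 35/12], [35/12, 5/4]]
first-kind symbols [ij,l] = (1/2)(d_i g_jl + d_j g_il - d_l g_ij): [pp,p] = E_p/2 = 0, [pp,q] = F_p - E_q/2 = 0, [pq,p] = E_q/2 = 1, [pq,q] = G_p/2 = -35/3, [qq,p] = F_q - G_p/2 = -7/3, [qq,q] = G_q/2 = 245/9
Gamma^p_ij = (G*[ij,p] - F*[ij,q])/(EG - F^2), Gamma^q_ij = (E*[ij,q] - F*[ij,p])/(EG - F^2)
Gamma_ppp = 0, Gamma_ppq = 18/635, Gamma_pqq = -42/635, Gamma_qpp = 0, Gamma_qpq = -42/127, Gamma_qqq = 98/127
X = (2, 1), Y = (-3/2, -7/16) at the point

Answer: (nabla_X Y)^p = 6057/1016, (nabla_X Y)^q = 2995/1016


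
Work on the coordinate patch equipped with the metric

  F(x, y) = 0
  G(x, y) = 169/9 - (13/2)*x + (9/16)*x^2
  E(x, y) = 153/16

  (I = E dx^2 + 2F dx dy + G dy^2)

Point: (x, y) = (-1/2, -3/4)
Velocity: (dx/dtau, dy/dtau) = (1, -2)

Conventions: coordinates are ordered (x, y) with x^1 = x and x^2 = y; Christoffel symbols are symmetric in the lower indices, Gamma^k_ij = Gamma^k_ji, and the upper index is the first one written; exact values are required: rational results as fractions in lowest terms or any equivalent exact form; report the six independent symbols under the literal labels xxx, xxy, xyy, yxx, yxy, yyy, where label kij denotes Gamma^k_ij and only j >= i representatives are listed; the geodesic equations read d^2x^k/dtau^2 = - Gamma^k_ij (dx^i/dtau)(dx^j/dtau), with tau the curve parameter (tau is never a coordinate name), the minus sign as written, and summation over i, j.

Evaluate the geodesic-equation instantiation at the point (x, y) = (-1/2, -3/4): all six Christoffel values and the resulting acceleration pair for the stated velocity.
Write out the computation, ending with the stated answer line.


E = 153/16, F = 0, G = 12769/576 at the point
E_x = 0, E_y = 0, F_x = 0, F_y = 0, G_x = -113/16, G_y = 0
EG - F^2 = 217073/1024;  g^inv = (1024/217073) * [[12769/576, 0], [0, 153/16]]
first-kind symbols [ij,l] = (1/2)(d_i g_jl + d_j g_il - d_l g_ij): [xx,x] = E_x/2 = 0, [xx,y] = F_x - E_y/2 = 0, [xy,x] = E_y/2 = 0, [xy,y] = G_x/2 = -113/32, [yy,x] = F_y - G_x/2 = 113/32, [yy,y] = G_y/2 = 0
Gamma^x_ij = (G*[ij,x] - F*[ij,y])/(EG - F^2), Gamma^y_ij = (E*[ij,y] - F*[ij,x])/(EG - F^2)
Gamma_xxx = 0, Gamma_xxy = 0, Gamma_xyy = 113/306, Gamma_yxx = 0, Gamma_yxy = -18/113, Gamma_yyy = 0
d^2x/dtau^2 = -(Gamma_xxx*(1)^2 + 2*Gamma_xxy*(1)*(-2) + Gamma_xyy*(-2)^2) = -226/153
d^2y/dtau^2 = -(Gamma_yxx*(1)^2 + 2*Gamma_yxy*(1)*(-2) + Gamma_yyy*(-2)^2) = -72/113

Answer: Gamma_xxx = 0, Gamma_xxy = 0, Gamma_xyy = 113/306, Gamma_yxx = 0, Gamma_yxy = -18/113, Gamma_yyy = 0; accelerations (d^2x/dtau^2, d^2y/dtau^2) = (-226/153, -72/113)


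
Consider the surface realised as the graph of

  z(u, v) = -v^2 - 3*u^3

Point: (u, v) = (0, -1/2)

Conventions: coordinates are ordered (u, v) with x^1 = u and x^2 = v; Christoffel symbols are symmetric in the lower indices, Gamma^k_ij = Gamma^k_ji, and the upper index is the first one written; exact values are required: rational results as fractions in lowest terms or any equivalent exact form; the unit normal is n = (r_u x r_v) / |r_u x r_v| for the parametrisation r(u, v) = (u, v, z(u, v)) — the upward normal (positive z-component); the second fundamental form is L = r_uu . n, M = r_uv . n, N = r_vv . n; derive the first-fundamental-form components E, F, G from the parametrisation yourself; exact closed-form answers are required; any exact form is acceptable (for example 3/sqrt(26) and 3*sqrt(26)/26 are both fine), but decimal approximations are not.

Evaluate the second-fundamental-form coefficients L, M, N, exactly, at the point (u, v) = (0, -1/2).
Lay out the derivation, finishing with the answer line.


z_u = 0, z_v = 1, z_uu = 0, z_uv = 0, z_vv = -2
E = 1, F = 0, G = 2; answer radicand W^2 = 2
unnormalised second-form numerators: l = 0, m = 0, n = -2; L = l/sqrt(2), and similarly M = m/sqrt(W^2), N = n/sqrt(W^2)

Answer: L = 0, M = 0, N = -sqrt(2)


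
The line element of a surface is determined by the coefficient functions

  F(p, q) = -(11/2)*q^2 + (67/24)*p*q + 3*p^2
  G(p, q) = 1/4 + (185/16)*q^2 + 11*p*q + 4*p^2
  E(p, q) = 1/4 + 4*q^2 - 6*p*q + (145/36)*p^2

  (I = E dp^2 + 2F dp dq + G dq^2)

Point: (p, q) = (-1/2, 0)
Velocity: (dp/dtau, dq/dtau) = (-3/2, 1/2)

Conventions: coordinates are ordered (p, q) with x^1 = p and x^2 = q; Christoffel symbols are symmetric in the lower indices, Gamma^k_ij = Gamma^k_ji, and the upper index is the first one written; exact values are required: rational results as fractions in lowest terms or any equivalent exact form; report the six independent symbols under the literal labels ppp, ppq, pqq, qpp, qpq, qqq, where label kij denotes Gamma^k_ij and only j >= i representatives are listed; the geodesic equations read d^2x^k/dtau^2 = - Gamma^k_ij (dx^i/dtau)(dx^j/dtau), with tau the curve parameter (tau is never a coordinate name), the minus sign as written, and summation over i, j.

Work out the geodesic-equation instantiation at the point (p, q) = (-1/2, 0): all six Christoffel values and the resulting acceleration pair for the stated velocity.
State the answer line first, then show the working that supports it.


Answer: Gamma_ppp = 494/581, Gamma_ppq = 1944/581, Gamma_pqq = 1623/581, Gamma_qpp = -2388/581, Gamma_qpq = -2096/581, Gamma_qqq = -2252/581; accelerations (d^2p/dtau^2, d^2q/dtau^2) = (5595/2324, 2792/581)

E = 181/144, F = 3/4, G = 5/4 at the point
E_p = -145/36, E_q = 3, F_p = -3, F_q = -67/48, G_p = -4, G_q = -11/2
EG - F^2 = 581/576;  g^inv = (576/581) * [[5/4, -3/4], [-3/4, 181/144]]
first-kind symbols [ij,l] = (1/2)(d_i g_jl + d_j g_il - d_l g_ij): [pp,p] = E_p/2 = -145/72, [pp,q] = F_p - E_q/2 = -9/2, [pq,p] = E_q/2 = 3/2, [pq,q] = G_p/2 = -2, [qq,p] = F_q - G_p/2 = 29/48, [qq,q] = G_q/2 = -11/4
Gamma^p_ij = (G*[ij,p] - F*[ij,q])/(EG - F^2), Gamma^q_ij = (E*[ij,q] - F*[ij,p])/(EG - F^2)
Gamma_ppp = 494/581, Gamma_ppq = 1944/581, Gamma_pqq = 1623/581, Gamma_qpp = -2388/581, Gamma_qpq = -2096/581, Gamma_qqq = -2252/581
d^2p/dtau^2 = -(Gamma_ppp*(-3/2)^2 + 2*Gamma_ppq*(-3/2)*(1/2) + Gamma_pqq*(1/2)^2) = 5595/2324
d^2q/dtau^2 = -(Gamma_qpp*(-3/2)^2 + 2*Gamma_qpq*(-3/2)*(1/2) + Gamma_qqq*(1/2)^2) = 2792/581


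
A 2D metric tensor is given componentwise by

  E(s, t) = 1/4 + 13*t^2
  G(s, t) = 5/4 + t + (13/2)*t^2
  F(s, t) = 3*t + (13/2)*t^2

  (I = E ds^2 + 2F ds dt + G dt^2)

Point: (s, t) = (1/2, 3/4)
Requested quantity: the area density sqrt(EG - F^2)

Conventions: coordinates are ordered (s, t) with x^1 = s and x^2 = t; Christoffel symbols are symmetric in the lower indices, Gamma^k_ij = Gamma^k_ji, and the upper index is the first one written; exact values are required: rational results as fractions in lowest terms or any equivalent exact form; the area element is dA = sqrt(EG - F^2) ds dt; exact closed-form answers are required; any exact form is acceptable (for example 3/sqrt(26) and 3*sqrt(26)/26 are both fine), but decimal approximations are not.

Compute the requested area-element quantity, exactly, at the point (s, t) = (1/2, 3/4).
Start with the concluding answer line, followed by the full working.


Answer: sqrt(EG - F^2) = sqrt(8081)/32

E = 121/16, F = 189/32, G = 181/32; EG - F^2 = 8081/1024


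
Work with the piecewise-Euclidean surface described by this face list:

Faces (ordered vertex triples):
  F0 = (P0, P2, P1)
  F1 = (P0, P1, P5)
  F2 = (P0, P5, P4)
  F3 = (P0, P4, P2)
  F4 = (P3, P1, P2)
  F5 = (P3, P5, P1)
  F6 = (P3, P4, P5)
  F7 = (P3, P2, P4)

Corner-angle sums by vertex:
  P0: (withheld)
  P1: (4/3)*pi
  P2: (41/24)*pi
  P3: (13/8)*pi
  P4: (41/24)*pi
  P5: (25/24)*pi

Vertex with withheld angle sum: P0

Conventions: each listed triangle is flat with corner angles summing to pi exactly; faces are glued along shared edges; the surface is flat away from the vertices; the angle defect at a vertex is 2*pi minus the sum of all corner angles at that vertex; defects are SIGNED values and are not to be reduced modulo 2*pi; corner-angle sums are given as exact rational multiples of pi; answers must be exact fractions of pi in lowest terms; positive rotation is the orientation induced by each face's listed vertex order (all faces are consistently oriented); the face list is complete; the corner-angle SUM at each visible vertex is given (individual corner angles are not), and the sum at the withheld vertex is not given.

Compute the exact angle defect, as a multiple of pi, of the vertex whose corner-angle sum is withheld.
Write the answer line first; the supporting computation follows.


Answer: defect(P0) = (17/12)*pi

V = 6, E = 12, F = 8; chi = V - E + F = 2
Gauss-Bonnet: total defect = 2*pi*chi = 4*pi; visible defects sum to (31/12)*pi


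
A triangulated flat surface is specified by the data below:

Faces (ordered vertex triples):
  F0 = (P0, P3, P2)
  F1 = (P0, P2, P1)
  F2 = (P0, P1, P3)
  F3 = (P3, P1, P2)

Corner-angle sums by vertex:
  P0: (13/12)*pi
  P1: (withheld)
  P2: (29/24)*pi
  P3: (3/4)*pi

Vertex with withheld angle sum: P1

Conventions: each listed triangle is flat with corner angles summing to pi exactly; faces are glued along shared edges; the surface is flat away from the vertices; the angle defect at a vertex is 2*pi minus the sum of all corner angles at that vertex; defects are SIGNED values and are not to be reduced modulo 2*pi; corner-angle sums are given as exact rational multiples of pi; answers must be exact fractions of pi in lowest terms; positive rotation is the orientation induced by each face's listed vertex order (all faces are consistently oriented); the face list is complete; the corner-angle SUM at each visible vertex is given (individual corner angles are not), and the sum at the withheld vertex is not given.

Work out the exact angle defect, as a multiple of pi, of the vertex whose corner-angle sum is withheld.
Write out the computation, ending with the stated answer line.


V = 4, E = 6, F = 4; chi = V - E + F = 2
Gauss-Bonnet: total defect = 2*pi*chi = 4*pi; visible defects sum to (71/24)*pi

Answer: defect(P1) = (25/24)*pi


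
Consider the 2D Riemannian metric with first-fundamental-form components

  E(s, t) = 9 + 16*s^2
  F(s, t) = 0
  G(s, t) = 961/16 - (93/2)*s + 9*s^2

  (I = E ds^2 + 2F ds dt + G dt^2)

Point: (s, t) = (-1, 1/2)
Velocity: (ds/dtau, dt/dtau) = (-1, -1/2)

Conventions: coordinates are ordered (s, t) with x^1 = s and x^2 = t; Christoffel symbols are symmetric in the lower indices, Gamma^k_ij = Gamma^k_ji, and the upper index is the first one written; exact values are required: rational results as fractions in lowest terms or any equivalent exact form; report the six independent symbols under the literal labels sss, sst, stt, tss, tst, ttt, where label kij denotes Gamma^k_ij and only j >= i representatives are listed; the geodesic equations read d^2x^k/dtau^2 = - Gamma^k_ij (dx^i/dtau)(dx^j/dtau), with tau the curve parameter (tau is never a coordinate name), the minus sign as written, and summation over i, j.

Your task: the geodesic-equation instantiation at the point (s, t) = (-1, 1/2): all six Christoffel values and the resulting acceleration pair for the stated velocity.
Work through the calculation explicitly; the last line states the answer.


E = 25, F = 0, G = 1849/16 at the point
E_s = -32, E_t = 0, F_s = 0, F_t = 0, G_s = -129/2, G_t = 0
EG - F^2 = 46225/16;  g^inv = (16/46225) * [[1849/16, 0], [0, 25]]
first-kind symbols [ij,l] = (1/2)(d_i g_jl + d_j g_il - d_l g_ij): [ss,s] = E_s/2 = -16, [ss,t] = F_s - E_t/2 = 0, [st,s] = E_t/2 = 0, [st,t] = G_s/2 = -129/4, [tt,s] = F_t - G_s/2 = 129/4, [tt,t] = G_t/2 = 0
Gamma^s_ij = (G*[ij,s] - F*[ij,t])/(EG - F^2), Gamma^t_ij = (E*[ij,t] - F*[ij,s])/(EG - F^2)
Gamma_sss = -16/25, Gamma_sst = 0, Gamma_stt = 129/100, Gamma_tss = 0, Gamma_tst = -12/43, Gamma_ttt = 0
d^2s/dtau^2 = -(Gamma_sss*(-1)^2 + 2*Gamma_sst*(-1)*(-1/2) + Gamma_stt*(-1/2)^2) = 127/400
d^2t/dtau^2 = -(Gamma_tss*(-1)^2 + 2*Gamma_tst*(-1)*(-1/2) + Gamma_ttt*(-1/2)^2) = 12/43

Answer: Gamma_sss = -16/25, Gamma_sst = 0, Gamma_stt = 129/100, Gamma_tss = 0, Gamma_tst = -12/43, Gamma_ttt = 0; accelerations (d^2s/dtau^2, d^2t/dtau^2) = (127/400, 12/43)


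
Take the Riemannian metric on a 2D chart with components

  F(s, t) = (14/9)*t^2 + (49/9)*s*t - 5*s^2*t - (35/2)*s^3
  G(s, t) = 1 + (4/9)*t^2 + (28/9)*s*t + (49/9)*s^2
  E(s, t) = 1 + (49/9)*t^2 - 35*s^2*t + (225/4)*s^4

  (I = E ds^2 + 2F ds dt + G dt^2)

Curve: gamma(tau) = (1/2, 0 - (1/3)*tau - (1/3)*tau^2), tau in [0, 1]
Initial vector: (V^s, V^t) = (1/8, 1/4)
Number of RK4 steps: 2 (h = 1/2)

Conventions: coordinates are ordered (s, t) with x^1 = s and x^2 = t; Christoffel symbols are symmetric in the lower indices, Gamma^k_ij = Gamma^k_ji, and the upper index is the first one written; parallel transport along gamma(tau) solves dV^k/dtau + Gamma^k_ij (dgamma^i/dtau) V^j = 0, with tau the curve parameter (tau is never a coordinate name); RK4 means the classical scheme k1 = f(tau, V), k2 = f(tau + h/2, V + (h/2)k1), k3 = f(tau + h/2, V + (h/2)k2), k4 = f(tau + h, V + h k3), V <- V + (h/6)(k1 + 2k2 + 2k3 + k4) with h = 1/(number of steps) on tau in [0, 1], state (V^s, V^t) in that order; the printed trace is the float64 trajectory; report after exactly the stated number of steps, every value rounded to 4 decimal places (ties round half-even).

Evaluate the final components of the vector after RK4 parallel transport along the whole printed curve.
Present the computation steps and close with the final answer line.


gamma'(tau) = (0, -1/3 - (2/3)*tau); f(tau, V)^k = -Gamma^k_ij(gamma(tau)) gamma'^i(tau) V^j; h = 1/2; intermediate values shown to 6 dp
curve data and Christoffel symbols at the stage parameters:
  tau = 0.000000: gamma = (0.500000, 0.000000), gamma' = (0.000000, -0.333333); Gamma_sss = 2.392910, Gamma_sst = -0.744461, Gamma_stt = -0.212703, Gamma_tss = -1.488922, Gamma_tst = 0.463220, Gamma_ttt = 0.132349
  tau = 0.250000: gamma = (0.500000, -0.104167), gamma' = (0.000000, -0.500000); Gamma_sss = 2.374482, Gamma_sst = -0.738728, Gamma_stt = -0.211065, Gamma_tss = -1.230059, Gamma_tst = 0.382685, Gamma_ttt = 0.109339
  tau = 0.500000: gamma = (0.500000, -0.250000), gamma' = (0.000000, -0.666667); Gamma_sss = 2.292251, Gamma_sst = -0.713145, Gamma_stt = -0.203756, Gamma_tss = -0.932441, Gamma_tst = 0.290093, Gamma_ttt = 0.082884
  tau = 0.750000: gamma = (0.500000, -0.437500), gamma' = (0.000000, -0.833333); Gamma_sss = 2.139467, Gamma_sst = -0.665612, Gamma_stt = -0.190175, Gamma_tss = -0.646458, Gamma_tst = 0.201120, Gamma_ttt = 0.057463
  tau = 1.000000: gamma = (0.500000, -0.666667), gamma' = (0.000000, -1.000000); Gamma_sss = 1.935933, Gamma_sst = -0.602290, Gamma_stt = -0.172083, Gamma_tss = -0.407565, Gamma_tst = 0.126798, Gamma_ttt = 0.036228
step 0: V^s = 0.1250, V^t = 0.2500
step 1: k1 = (-0.048744, 0.030330), k2 = (-0.068853, 0.035668), k3 = (-0.067137, 0.034779), k4 = (-0.079791, 0.032457); V <- V + (h/6)(k1 + 2k2 + 2k3 + k4): V^s = 0.0916, V^t = 0.2670
step 2: k1 = (-0.079826, 0.032471), k2 = (-0.083348, 0.025184), k3 = (-0.082571, 0.024950), k4 = (-0.078406, 0.016507); V <- V + (h/6)(k1 + 2k2 + 2k3 + k4): V^s = 0.0508, V^t = 0.2794

Answer: V^s = 0.0508, V^t = 0.2794


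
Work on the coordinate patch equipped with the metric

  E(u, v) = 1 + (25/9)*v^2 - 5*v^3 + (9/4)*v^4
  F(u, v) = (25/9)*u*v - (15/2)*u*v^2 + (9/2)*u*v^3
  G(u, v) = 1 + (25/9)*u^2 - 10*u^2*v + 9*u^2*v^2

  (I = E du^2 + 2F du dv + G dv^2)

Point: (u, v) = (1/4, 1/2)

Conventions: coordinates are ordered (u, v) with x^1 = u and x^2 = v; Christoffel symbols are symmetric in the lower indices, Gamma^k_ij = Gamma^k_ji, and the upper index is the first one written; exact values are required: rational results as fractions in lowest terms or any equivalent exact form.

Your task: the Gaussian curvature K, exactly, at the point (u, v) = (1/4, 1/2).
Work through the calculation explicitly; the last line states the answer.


E = 697/576, F = 11/576, G = 577/576, EG - F^2 = 349/288 at the point
E_u = 0, E_v = 11/72, F_u = 11/144, F_v = -97/288, G_u = 1/72, G_v = -1/16
E_vv = -97/36, F_uv = -97/72, G_uu = 1/18
By Brioschi, K is (det M1 - det M2) divided by (EG - F^2) squared.
M1 = [[-E_vv/2 + F_uv - G_uu/2, E_u/2, F_u - E_v/2], [F_v - G_u/2, E, F], [G_v/2, F, G]] = [[-1/36, 0, 0], [-11/32, 697/576, 11/576], [-1/32, 11/576, 577/576]]; det M1 = -349/10368
M2 = [[0, E_v/2, G_u/2], [E_v/2, E, F], [G_u/2, F, G]] = [[0, 11/144, 1/144], [11/144, 697/576, 11/576], [1/144, 11/576, 577/576]]; det M2 = -61/10368
det M1 - det M2 = -1/36; K = -1/36 / (349/288)^2 = -2304/121801

Answer: K = -2304/121801


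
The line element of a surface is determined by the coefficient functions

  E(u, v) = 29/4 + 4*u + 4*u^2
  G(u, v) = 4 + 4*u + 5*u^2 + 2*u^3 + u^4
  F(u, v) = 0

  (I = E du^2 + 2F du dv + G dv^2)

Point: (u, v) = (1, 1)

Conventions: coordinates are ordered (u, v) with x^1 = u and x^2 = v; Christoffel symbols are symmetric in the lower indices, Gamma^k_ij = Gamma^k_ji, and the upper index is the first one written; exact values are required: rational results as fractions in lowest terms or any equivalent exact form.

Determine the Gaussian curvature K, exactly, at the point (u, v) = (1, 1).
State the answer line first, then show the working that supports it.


Answer: K = -50/3721

E = 61/4, F = 0, G = 16, EG - F^2 = 244 at the point
E_u = 12, E_v = 0, F_u = 0, F_v = 0, G_u = 24, G_v = 0
E_vv = 0, F_uv = 0, G_uu = 34
K follows from Brioschi's formula, (det M1 - det M2)/(EG - F^2)^2.
M1 = [[-E_vv/2 + F_uv - G_uu/2, E_u/2, F_u - E_v/2], [F_v - G_u/2, E, F], [G_v/2, F, G]] = [[-17, 6, 0], [-12, 61/4, 0], [0, 0, 16]]; det M1 = -2996
M2 = [[0, E_v/2, G_u/2], [E_v/2, E, F], [G_u/2, F, G]] = [[0, 0, 12], [0, 61/4, 0], [12, 0, 16]]; det M2 = -2196
det M1 - det M2 = -800; K = -800 / (244)^2 = -50/3721


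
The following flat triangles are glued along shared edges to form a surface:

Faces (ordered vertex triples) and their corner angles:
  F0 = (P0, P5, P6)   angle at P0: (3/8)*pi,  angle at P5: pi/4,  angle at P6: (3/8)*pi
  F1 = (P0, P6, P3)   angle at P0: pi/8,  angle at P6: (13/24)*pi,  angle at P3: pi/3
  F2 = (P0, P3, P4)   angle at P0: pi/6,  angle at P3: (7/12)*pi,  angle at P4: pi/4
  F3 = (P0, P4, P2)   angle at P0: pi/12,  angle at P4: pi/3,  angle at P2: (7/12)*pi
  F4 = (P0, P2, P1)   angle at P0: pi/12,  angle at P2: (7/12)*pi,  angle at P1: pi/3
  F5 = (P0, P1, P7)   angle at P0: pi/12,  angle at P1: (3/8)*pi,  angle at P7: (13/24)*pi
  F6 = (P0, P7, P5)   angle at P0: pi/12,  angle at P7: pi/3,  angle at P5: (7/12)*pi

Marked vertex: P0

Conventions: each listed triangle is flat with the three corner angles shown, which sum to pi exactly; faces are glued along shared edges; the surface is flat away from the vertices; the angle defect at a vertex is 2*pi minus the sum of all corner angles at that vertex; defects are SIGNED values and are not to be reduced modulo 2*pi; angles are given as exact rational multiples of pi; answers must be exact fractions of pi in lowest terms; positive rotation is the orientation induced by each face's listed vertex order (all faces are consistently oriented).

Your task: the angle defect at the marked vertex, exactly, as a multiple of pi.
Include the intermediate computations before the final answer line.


Sum of corner angles at P0: pi
defect = 2*pi - pi

Answer: defect(P0) = pi


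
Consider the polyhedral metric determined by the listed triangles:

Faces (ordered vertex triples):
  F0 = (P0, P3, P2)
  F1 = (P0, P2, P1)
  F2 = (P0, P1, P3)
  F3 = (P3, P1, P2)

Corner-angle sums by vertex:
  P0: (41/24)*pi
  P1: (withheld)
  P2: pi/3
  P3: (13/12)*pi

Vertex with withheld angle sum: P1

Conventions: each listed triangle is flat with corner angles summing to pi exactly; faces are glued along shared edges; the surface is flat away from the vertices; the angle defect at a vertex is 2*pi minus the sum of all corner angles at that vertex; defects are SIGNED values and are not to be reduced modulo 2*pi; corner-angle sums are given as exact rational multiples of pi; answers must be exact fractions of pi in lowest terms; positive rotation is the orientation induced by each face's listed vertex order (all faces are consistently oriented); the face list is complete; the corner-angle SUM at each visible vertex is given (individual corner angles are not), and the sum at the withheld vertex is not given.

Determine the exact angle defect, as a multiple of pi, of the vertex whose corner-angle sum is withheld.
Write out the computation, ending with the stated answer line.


V = 4, E = 6, F = 4; chi = V - E + F = 2
Gauss-Bonnet: total defect = 2*pi*chi = 4*pi; visible defects sum to (23/8)*pi

Answer: defect(P1) = (9/8)*pi
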